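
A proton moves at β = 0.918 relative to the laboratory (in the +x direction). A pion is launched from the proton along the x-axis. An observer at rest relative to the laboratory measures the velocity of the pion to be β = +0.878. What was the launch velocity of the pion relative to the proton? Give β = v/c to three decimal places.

Invert the composition law: u' = (u − v)/(1 − uv/c²).
u' = (0.878 − 0.918) / (1 − (0.878)(0.918)) = -0.0400/0.1940 = -0.2062.

β = -0.206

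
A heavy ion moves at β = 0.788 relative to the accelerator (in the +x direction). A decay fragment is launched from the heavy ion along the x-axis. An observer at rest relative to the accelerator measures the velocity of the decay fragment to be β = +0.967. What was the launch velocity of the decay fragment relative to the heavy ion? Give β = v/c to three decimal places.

β = +0.752

Invert the composition law: u' = (u − v)/(1 − uv/c²).
u' = (0.967 − 0.788) / (1 − (0.967)(0.788)) = 0.1790/0.2380 = 0.7521.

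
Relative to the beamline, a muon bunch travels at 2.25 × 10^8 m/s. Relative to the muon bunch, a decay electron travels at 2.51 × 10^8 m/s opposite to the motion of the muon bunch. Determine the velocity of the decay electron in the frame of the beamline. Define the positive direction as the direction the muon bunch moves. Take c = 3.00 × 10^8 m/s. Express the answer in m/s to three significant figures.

In units of c (dividing by 3.00 × 10^8 m/s): v = 0.750, u' = -0.837.
u = (u' + v)/(1 + u'v/c²):
u = (-0.837 + 0.750) / (1 + (-0.837)·0.750) = -0.0867/0.3725 = -0.2327
Converting back: u = -0.2327 × 3.00 × 10^8 m/s.

-6.98 × 10^7 m/s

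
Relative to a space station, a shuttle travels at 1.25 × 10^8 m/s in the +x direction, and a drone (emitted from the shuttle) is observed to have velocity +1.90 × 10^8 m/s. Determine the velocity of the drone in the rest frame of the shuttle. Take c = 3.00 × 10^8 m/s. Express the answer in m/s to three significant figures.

v = 0.417c, u = 0.633c.
Invert the composition law: u' = (u − v)/(1 − uv/c²).
u' = (0.633 − 0.417) / (1 − (0.633)(0.417)) = 0.2167/0.7361 = 0.2943.
u' = 0.2943 × 3.00 × 10^8 m/s.

+8.83 × 10^7 m/s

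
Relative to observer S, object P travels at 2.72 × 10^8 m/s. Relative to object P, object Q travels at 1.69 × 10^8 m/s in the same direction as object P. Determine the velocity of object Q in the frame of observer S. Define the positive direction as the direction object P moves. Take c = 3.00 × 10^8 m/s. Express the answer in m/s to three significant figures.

2.92 × 10^8 m/s

In units of c (dividing by 3.00 × 10^8 m/s): v = 0.907, u' = 0.563.
u = (u' + v)/(1 + u'v/c²):
u = (0.563 + 0.907) / (1 + 0.563·0.907) = 1.4700/1.5108 = 0.9730
Converting back: u = 0.9730 × 3.00 × 10^8 m/s.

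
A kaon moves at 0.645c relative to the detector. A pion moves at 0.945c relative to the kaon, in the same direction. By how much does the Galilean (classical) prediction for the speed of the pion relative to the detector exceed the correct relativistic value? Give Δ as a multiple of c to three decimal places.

Galilean: u_cl = 0.945 + 0.645 = 1.5900.
Relativistic: u_rel = (0.945 + 0.645) / (1 + 0.945·0.645) = 1.5900/1.6095 = 0.9879.
Δ = 1.5900 − 0.9879 = 0.6021.
(The classical prediction exceeds c; the relativistic result does not.)

Δ = 0.602c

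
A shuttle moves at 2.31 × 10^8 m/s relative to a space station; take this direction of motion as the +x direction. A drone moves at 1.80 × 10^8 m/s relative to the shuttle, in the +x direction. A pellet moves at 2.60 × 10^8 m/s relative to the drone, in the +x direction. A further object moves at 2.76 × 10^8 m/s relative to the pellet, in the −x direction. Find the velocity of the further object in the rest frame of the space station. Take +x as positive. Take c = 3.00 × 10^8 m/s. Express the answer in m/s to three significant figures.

+2.68 × 10^8 m/s

Apply u = (u' + v)/(1 + u'v/c²) successively, working outward toward the space station.
(Dividing each given speed by c = 3.00 × 10^8 m/s to work in units of c.)
Start: velocity of the shuttle relative to the space station = 0.7700c.
Compose with the drone (u' = 0.600 in the shuttle frame): u_1 = (0.600 + 0.770) / (1 + 0.600·0.770) = 1.3700/1.4620 = 0.9371.
Compose with the pellet (u' = 0.867 in the drone frame): u_2 = (0.867 + 0.937) / (1 + 0.867·0.937) = 1.8037/1.8121 = 0.9954.
Compose with the further object (u' = -0.920 in the pellet frame): u_3 = (-0.920 + 0.995) / (1 + (-0.920)·0.995) = 0.0754/0.0843 = 0.8945.
So u = 0.8945 × 3.00 × 10^8 m/s.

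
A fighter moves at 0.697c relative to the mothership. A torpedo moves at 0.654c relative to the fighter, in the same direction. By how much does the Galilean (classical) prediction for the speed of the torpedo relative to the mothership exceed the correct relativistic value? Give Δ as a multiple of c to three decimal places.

Δ = 0.423c

Galilean: u_cl = 0.654 + 0.697 = 1.3510.
Relativistic: u_rel = (0.654 + 0.697) / (1 + 0.654·0.697) = 1.3510/1.4558 = 0.9280.
Δ = 1.3510 − 0.9280 = 0.4230.
(The classical prediction exceeds c; the relativistic result does not.)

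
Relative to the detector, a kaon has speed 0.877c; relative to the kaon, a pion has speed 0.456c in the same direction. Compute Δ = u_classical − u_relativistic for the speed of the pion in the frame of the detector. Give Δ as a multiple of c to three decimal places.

Galilean: u_cl = 0.456 + 0.877 = 1.3330.
Relativistic: u_rel = (0.456 + 0.877) / (1 + 0.456·0.877) = 1.3330/1.3999 = 0.9522.
Δ = 1.3330 − 0.9522 = 0.3808.
(The classical prediction exceeds c; the relativistic result does not.)

Δ = 0.381c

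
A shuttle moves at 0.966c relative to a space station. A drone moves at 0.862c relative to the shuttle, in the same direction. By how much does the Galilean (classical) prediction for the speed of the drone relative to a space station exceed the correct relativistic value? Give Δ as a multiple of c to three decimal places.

Δ = 0.831c

Galilean: u_cl = 0.862 + 0.966 = 1.8280.
Relativistic: u_rel = (0.862 + 0.966) / (1 + 0.862·0.966) = 1.8280/1.8327 = 0.9974.
Δ = 1.8280 − 0.9974 = 0.8306.
(The classical prediction exceeds c; the relativistic result does not.)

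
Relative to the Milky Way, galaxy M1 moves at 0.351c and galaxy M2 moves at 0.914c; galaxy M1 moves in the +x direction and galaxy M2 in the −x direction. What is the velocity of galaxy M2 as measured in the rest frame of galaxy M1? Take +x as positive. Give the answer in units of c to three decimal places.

-0.958c

β_A = 0.351, β_B = -0.914.
Transform to A's frame with the inverse velocity-addition law: u' = (u − v)/(1 − uv/c²), taking u = β_B and v = β_A.
u' = (-0.914 − 0.351) / (1 − (0.351)(-0.914)) = -1.2650/1.3208 = -0.9577.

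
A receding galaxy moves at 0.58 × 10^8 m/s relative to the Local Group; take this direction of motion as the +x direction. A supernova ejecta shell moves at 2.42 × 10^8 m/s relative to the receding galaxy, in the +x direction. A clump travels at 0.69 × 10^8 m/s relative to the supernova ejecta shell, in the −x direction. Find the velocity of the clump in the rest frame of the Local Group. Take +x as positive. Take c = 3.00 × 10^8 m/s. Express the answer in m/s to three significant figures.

Apply u = (u' + v)/(1 + u'v/c²) successively, working outward toward the Local Group.
(Dividing each given speed by c = 3.00 × 10^8 m/s to work in units of c.)
Start: velocity of the receding galaxy relative to the Local Group = 0.1933c.
Compose with the supernova ejecta shell (u' = 0.807 in the receding galaxy frame): u_1 = (0.807 + 0.193) / (1 + 0.807·0.193) = 1.0000/1.1560 = 0.8651.
Compose with the clump (u' = -0.230 in the supernova ejecta shell frame): u_2 = (-0.230 + 0.865) / (1 + (-0.230)·0.865) = 0.6351/0.8010 = 0.7928.
So u = 0.7928 × 3.00 × 10^8 m/s.

+2.38 × 10^8 m/s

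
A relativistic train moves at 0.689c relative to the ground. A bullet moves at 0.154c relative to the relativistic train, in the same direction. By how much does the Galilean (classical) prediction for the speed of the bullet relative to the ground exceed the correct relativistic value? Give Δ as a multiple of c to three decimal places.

Δ = 0.081c

Galilean: u_cl = 0.154 + 0.689 = 0.8430.
Relativistic: u_rel = (0.154 + 0.689) / (1 + 0.154·0.689) = 0.8430/1.1061 = 0.7621.
Δ = 0.8430 − 0.7621 = 0.0809.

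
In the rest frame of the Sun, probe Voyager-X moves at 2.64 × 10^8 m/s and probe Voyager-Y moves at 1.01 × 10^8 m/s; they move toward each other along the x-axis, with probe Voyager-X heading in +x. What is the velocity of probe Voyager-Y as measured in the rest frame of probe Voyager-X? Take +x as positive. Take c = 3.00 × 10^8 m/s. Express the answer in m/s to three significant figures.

β_A = 0.880, β_B = -0.337 (dividing each by c = 3.00 × 10^8 m/s).
Transform to A's frame with the inverse velocity-addition law: u' = (u − v)/(1 − uv/c²), taking u = β_B and v = β_A.
u' = (-0.337 − 0.880) / (1 − (0.880)(-0.337)) = -1.2167/1.2963 = -0.9386.
u' = -0.9386 × 3.00 × 10^8 m/s.

-2.82 × 10^8 m/s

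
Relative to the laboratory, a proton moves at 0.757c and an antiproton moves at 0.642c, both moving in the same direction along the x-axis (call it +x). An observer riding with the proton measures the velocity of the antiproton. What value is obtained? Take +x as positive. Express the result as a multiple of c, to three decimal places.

β_A = 0.757, β_B = 0.642.
Transform to A's frame with the inverse velocity-addition law: u' = (u − v)/(1 − uv/c²), taking u = β_B and v = β_A.
u' = (0.642 − 0.757) / (1 − (0.757)(0.642)) = -0.1150/0.5140 = -0.2237.

-0.224c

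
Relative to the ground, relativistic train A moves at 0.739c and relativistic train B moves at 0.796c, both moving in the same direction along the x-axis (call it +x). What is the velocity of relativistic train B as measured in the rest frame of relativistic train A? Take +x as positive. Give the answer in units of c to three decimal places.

β_A = 0.739, β_B = 0.796.
Transform to A's frame with the inverse velocity-addition law: u' = (u − v)/(1 − uv/c²), taking u = β_B and v = β_A.
u' = (0.796 − 0.739) / (1 − (0.739)(0.796)) = 0.0570/0.4118 = 0.1384.

+0.138c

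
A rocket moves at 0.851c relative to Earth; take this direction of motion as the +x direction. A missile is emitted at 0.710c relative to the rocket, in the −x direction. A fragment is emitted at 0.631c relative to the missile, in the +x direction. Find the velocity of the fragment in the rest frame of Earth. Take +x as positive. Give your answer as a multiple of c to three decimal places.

+0.806c

Apply u = (u' + v)/(1 + u'v/c²) successively, working outward toward Earth.
Start: velocity of the rocket relative to Earth = 0.8510c.
Compose with the missile (u' = -0.710 in the rocket frame): u_1 = (-0.710 + 0.851) / (1 + (-0.710)·0.851) = 0.1410/0.3958 = 0.3562.
Compose with the fragment (u' = 0.631 in the missile frame): u_2 = (0.631 + 0.356) / (1 + 0.631·0.356) = 0.9872/1.2248 = 0.8061.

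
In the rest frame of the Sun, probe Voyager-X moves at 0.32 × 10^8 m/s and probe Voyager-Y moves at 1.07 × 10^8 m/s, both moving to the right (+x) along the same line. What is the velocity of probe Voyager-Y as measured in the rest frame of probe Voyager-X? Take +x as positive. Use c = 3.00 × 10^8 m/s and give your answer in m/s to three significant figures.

β_A = 0.107, β_B = 0.357 (dividing each by c = 3.00 × 10^8 m/s).
Transform to A's frame with the inverse velocity-addition law: u' = (u − v)/(1 − uv/c²), taking u = β_B and v = β_A.
u' = (0.357 − 0.107) / (1 − (0.107)(0.357)) = 0.2500/0.9620 = 0.2599.
u' = 0.2599 × 3.00 × 10^8 m/s.

+7.80 × 10^7 m/s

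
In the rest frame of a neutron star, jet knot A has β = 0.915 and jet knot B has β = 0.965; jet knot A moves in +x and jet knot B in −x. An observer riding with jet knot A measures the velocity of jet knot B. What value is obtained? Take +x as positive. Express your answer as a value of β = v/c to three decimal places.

β_A = 0.915, β_B = -0.965.
Transform to A's frame with the inverse velocity-addition law: u' = (u − v)/(1 − uv/c²), taking u = β_B and v = β_A.
u' = (-0.965 − 0.915) / (1 − (0.915)(-0.965)) = -1.8800/1.8830 = -0.9984.

β = -0.998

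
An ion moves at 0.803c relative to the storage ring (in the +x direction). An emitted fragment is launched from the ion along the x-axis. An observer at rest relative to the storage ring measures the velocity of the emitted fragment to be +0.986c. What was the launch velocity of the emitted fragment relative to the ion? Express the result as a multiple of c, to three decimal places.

Invert the composition law: u' = (u − v)/(1 − uv/c²).
u' = (0.986 − 0.803) / (1 − (0.986)(0.803)) = 0.1830/0.2082 = 0.8788.

+0.879c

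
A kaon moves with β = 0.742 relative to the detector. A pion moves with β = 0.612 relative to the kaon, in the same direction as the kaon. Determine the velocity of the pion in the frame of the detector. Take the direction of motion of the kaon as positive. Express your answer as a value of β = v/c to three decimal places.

With v = 0.742 and u' = 0.612 (in units of c),
u = (u' + v)/(1 + u'v/c²):
u = (0.612 + 0.742) / (1 + 0.612·0.742) = 1.3540/1.4541 = 0.9312
(Galilean addition would give +1.354c, exceeding c.)

β = 0.931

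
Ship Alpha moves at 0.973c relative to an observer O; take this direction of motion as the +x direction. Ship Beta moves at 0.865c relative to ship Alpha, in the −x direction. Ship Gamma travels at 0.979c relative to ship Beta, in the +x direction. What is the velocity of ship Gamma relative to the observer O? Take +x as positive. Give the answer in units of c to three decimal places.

Apply u = (u' + v)/(1 + u'v/c²) successively, working outward toward the observer O.
Start: velocity of ship Alpha relative to the observer O = 0.9730c.
Compose with ship Beta (u' = -0.865 in ship Alpha frame): u_1 = (-0.865 + 0.973) / (1 + (-0.865)·0.973) = 0.1080/0.1584 = 0.6820.
Compose with ship Gamma (u' = 0.979 in ship Beta frame): u_2 = (0.979 + 0.682) / (1 + 0.979·0.682) = 1.6610/1.6677 = 0.9960.

+0.996c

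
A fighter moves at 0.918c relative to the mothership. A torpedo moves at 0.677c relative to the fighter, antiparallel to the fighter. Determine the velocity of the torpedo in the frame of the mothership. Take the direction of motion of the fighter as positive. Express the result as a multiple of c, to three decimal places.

With v = 0.918 and u' = -0.677 (in units of c),
u = (u' + v)/(1 + u'v/c²):
u = (-0.677 + 0.918) / (1 + (-0.677)·0.918) = 0.2410/0.3785 = 0.6367
(Galilean addition would give +0.241c.)

+0.637c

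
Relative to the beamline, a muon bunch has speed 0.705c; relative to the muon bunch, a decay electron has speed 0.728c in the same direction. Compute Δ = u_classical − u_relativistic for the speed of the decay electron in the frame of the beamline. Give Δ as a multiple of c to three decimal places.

Δ = 0.486c

Galilean: u_cl = 0.728 + 0.705 = 1.4330.
Relativistic: u_rel = (0.728 + 0.705) / (1 + 0.728·0.705) = 1.4330/1.5132 = 0.9470.
Δ = 1.4330 − 0.9470 = 0.4860.
(The classical prediction exceeds c; the relativistic result does not.)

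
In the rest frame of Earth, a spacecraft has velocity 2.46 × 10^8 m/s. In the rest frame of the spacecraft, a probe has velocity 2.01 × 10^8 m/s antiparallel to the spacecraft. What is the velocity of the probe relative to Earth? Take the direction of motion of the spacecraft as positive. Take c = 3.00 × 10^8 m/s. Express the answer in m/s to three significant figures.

+9.99 × 10^7 m/s

In units of c (dividing by 3.00 × 10^8 m/s): v = 0.820, u' = -0.670.
u = (u' + v)/(1 + u'v/c²):
u = (-0.670 + 0.820) / (1 + (-0.670)·0.820) = 0.1500/0.4506 = 0.3329
(Galilean addition would give +0.150c.)
Converting back: u = 0.3329 × 3.00 × 10^8 m/s.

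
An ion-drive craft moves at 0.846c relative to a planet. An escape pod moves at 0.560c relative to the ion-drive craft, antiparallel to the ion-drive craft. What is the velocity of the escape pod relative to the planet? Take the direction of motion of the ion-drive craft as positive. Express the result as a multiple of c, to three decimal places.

With v = 0.846 and u' = -0.560 (in units of c),
u = (u' + v)/(1 + u'v/c²):
u = (-0.560 + 0.846) / (1 + (-0.560)·0.846) = 0.2860/0.5262 = 0.5435

+0.543c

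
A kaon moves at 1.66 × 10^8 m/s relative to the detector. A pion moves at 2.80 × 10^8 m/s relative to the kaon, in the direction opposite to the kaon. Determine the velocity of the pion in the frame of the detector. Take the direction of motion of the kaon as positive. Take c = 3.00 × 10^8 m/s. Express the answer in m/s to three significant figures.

-2.36 × 10^8 m/s

In units of c (dividing by 3.00 × 10^8 m/s): v = 0.553, u' = -0.933.
u = (u' + v)/(1 + u'v/c²):
u = (-0.933 + 0.553) / (1 + (-0.933)·0.553) = -0.3800/0.4836 = -0.7858
(Galilean addition would give -0.380c.)
Converting back: u = -0.7858 × 3.00 × 10^8 m/s.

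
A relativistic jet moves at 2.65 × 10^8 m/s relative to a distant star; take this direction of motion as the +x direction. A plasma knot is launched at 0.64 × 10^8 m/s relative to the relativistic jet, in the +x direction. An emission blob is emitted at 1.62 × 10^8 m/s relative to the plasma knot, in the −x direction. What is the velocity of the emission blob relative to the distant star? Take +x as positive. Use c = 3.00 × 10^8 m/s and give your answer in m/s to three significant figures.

+2.29 × 10^8 m/s

Apply u = (u' + v)/(1 + u'v/c²) successively, working outward toward the distant star.
(Dividing each given speed by c = 3.00 × 10^8 m/s to work in units of c.)
Start: velocity of the relativistic jet relative to the distant star = 0.8833c.
Compose with the plasma knot (u' = 0.213 in the relativistic jet frame): u_1 = (0.213 + 0.883) / (1 + 0.213·0.883) = 1.0967/1.1884 = 0.9228.
Compose with the emission blob (u' = -0.540 in the plasma knot frame): u_2 = (-0.540 + 0.923) / (1 + (-0.540)·0.923) = 0.3828/0.5017 = 0.7630.
So u = 0.7630 × 3.00 × 10^8 m/s.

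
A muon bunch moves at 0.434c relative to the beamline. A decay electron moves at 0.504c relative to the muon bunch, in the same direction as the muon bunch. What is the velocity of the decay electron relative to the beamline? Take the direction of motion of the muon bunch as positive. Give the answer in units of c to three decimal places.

With v = 0.434 and u' = 0.504 (in units of c),
u = (u' + v)/(1 + u'v/c²):
u = (0.504 + 0.434) / (1 + 0.504·0.434) = 0.9380/1.2187 = 0.7696
(Galilean addition would give +0.938c.)

0.770c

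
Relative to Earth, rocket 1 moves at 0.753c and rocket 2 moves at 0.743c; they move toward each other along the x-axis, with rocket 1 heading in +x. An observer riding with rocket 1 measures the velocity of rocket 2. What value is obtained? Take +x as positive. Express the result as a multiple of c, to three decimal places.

β_A = 0.753, β_B = -0.743.
Transform to A's frame with the inverse velocity-addition law: u' = (u − v)/(1 − uv/c²), taking u = β_B and v = β_A.
u' = (-0.743 − 0.753) / (1 − (0.753)(-0.743)) = -1.4960/1.5595 = -0.9593.

-0.959c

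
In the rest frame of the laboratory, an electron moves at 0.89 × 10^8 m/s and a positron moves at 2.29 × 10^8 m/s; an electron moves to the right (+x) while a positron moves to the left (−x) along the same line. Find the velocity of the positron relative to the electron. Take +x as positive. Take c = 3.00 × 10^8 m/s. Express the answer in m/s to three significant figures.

β_A = 0.297, β_B = -0.763 (dividing each by c = 3.00 × 10^8 m/s).
Transform to A's frame with the inverse velocity-addition law: u' = (u − v)/(1 − uv/c²), taking u = β_B and v = β_A.
u' = (-0.763 − 0.297) / (1 − (0.297)(-0.763)) = -1.0600/1.2265 = -0.8643.
u' = -0.8643 × 3.00 × 10^8 m/s.

-2.59 × 10^8 m/s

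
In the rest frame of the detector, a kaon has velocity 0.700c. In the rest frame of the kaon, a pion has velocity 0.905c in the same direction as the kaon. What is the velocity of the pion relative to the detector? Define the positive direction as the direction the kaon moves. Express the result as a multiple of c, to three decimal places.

0.983c

With v = 0.700 and u' = 0.905 (in units of c),
u = (u' + v)/(1 + u'v/c²):
u = (0.905 + 0.700) / (1 + 0.905·0.700) = 1.6050/1.6335 = 0.9826
(Galilean addition would give +1.605c, exceeding c.)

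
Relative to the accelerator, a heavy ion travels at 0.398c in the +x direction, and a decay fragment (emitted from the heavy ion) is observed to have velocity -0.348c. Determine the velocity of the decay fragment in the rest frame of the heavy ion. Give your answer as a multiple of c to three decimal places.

-0.655c

Invert the composition law: u' = (u − v)/(1 − uv/c²).
u' = (-0.348 − 0.398) / (1 − (-0.348)(0.398)) = -0.7460/1.1385 = -0.6552.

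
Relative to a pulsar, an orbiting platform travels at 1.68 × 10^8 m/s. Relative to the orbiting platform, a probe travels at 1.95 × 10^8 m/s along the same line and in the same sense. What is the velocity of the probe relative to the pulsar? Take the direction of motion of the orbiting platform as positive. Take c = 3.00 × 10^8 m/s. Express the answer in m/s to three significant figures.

2.66 × 10^8 m/s

In units of c (dividing by 3.00 × 10^8 m/s): v = 0.560, u' = 0.650.
u = (u' + v)/(1 + u'v/c²):
u = (0.650 + 0.560) / (1 + 0.650·0.560) = 1.2100/1.3640 = 0.8871
Converting back: u = 0.8871 × 3.00 × 10^8 m/s.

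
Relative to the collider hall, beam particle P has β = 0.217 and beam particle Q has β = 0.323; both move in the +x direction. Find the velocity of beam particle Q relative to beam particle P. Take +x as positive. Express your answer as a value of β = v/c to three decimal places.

β = +0.114

β_A = 0.217, β_B = 0.323.
Transform to A's frame with the inverse velocity-addition law: u' = (u − v)/(1 − uv/c²), taking u = β_B and v = β_A.
u' = (0.323 − 0.217) / (1 − (0.217)(0.323)) = 0.1060/0.9299 = 0.1140.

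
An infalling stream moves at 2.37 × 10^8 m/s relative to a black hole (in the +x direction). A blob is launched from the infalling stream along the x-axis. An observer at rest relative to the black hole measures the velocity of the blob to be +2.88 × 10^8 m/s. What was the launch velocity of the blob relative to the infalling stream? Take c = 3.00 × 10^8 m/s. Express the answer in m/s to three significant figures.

+2.11 × 10^8 m/s

v = 0.790c, u = 0.960c.
Invert the composition law: u' = (u − v)/(1 − uv/c²).
u' = (0.960 − 0.790) / (1 − (0.960)(0.790)) = 0.1700/0.2416 = 0.7036.
u' = 0.7036 × 3.00 × 10^8 m/s.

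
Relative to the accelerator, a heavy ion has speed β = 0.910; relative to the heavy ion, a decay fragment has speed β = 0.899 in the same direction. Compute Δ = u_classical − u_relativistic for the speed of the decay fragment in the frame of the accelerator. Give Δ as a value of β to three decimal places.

Δ = 0.814

Galilean: u_cl = 0.899 + 0.910 = 1.8090.
Relativistic: u_rel = (0.899 + 0.910) / (1 + 0.899·0.910) = 1.8090/1.8181 = 0.9950.
Δ = 1.8090 − 0.9950 = 0.8140.
(The classical prediction exceeds c; the relativistic result does not.)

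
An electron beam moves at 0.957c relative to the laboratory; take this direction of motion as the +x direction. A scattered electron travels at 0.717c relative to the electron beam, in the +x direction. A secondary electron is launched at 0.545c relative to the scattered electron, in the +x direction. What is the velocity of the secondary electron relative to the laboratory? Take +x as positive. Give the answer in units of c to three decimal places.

Apply u = (u' + v)/(1 + u'v/c²) successively, working outward toward the laboratory.
Start: velocity of the electron beam relative to the laboratory = 0.9570c.
Compose with the scattered electron (u' = 0.717 in the electron beam frame): u_1 = (0.717 + 0.957) / (1 + 0.717·0.957) = 1.6740/1.6862 = 0.9928.
Compose with the secondary electron (u' = 0.545 in the scattered electron frame): u_2 = (0.545 + 0.993) / (1 + 0.545·0.993) = 1.5378/1.5411 = 0.9979.

0.998c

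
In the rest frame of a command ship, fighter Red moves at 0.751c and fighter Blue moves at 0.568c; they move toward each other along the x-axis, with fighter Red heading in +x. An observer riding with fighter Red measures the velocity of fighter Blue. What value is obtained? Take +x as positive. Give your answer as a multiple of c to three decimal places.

β_A = 0.751, β_B = -0.568.
Transform to A's frame with the inverse velocity-addition law: u' = (u − v)/(1 − uv/c²), taking u = β_B and v = β_A.
u' = (-0.568 − 0.751) / (1 − (0.751)(-0.568)) = -1.3190/1.4266 = -0.9246.

-0.925c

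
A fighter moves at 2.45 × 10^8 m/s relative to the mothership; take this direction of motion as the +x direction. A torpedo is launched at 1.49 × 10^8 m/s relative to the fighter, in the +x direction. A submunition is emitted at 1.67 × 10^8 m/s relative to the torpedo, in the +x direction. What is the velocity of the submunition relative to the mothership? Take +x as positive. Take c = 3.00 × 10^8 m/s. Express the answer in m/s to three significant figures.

2.94 × 10^8 m/s

Apply u = (u' + v)/(1 + u'v/c²) successively, working outward toward the mothership.
(Dividing each given speed by c = 3.00 × 10^8 m/s to work in units of c.)
Start: velocity of the fighter relative to the mothership = 0.8167c.
Compose with the torpedo (u' = 0.497 in the fighter frame): u_1 = (0.497 + 0.817) / (1 + 0.497·0.817) = 1.3133/1.4056 = 0.9344.
Compose with the submunition (u' = 0.557 in the torpedo frame): u_2 = (0.557 + 0.934) / (1 + 0.557·0.934) = 1.4910/1.5201 = 0.9809.
So u = 0.9809 × 3.00 × 10^8 m/s.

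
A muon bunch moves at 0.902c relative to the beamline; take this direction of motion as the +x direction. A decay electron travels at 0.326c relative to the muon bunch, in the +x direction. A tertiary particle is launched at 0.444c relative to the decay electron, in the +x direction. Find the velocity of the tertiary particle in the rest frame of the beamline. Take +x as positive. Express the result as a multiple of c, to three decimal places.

0.980c

Apply u = (u' + v)/(1 + u'v/c²) successively, working outward toward the beamline.
Start: velocity of the muon bunch relative to the beamline = 0.9020c.
Compose with the decay electron (u' = 0.326 in the muon bunch frame): u_1 = (0.326 + 0.902) / (1 + 0.326·0.902) = 1.2280/1.2941 = 0.9490.
Compose with the tertiary particle (u' = 0.444 in the decay electron frame): u_2 = (0.444 + 0.949) / (1 + 0.444·0.949) = 1.3930/1.4213 = 0.9800.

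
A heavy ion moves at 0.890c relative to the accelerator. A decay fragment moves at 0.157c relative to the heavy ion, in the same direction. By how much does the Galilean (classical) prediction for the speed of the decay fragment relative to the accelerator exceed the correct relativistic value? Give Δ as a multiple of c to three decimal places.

Δ = 0.128c

Galilean: u_cl = 0.157 + 0.890 = 1.0470.
Relativistic: u_rel = (0.157 + 0.890) / (1 + 0.157·0.890) = 1.0470/1.1397 = 0.9186.
Δ = 1.0470 − 0.9186 = 0.1284.
(The classical prediction exceeds c; the relativistic result does not.)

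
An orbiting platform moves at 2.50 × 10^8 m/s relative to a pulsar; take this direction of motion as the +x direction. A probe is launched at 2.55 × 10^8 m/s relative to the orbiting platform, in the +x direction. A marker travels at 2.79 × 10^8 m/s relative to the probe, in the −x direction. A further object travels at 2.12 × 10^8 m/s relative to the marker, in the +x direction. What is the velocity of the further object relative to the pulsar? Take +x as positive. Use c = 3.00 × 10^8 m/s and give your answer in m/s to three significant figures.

+2.80 × 10^8 m/s

Apply u = (u' + v)/(1 + u'v/c²) successively, working outward toward the pulsar.
(Dividing each given speed by c = 3.00 × 10^8 m/s to work in units of c.)
Start: velocity of the orbiting platform relative to the pulsar = 0.8333c.
Compose with the probe (u' = 0.850 in the orbiting platform frame): u_1 = (0.850 + 0.833) / (1 + 0.850·0.833) = 1.6833/1.7083 = 0.9854.
Compose with the marker (u' = -0.930 in the probe frame): u_2 = (-0.930 + 0.985) / (1 + (-0.930)·0.985) = 0.0554/0.0836 = 0.6622.
Compose with the further object (u' = 0.707 in the marker frame): u_3 = (0.707 + 0.662) / (1 + 0.707·0.662) = 1.3689/1.4680 = 0.9325.
So u = 0.9325 × 3.00 × 10^8 m/s.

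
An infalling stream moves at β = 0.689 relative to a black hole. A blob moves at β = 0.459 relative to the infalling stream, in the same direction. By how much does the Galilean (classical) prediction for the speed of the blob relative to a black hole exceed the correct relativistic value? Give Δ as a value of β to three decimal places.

Galilean: u_cl = 0.459 + 0.689 = 1.1480.
Relativistic: u_rel = (0.459 + 0.689) / (1 + 0.459·0.689) = 1.1480/1.3163 = 0.8722.
Δ = 1.1480 − 0.8722 = 0.2758.
(The classical prediction exceeds c; the relativistic result does not.)

Δ = 0.276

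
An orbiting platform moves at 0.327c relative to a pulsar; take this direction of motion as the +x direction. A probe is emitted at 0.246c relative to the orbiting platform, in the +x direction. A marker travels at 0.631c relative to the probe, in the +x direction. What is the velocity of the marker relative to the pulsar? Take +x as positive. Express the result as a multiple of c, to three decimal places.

Apply u = (u' + v)/(1 + u'v/c²) successively, working outward toward the pulsar.
Start: velocity of the orbiting platform relative to the pulsar = 0.3270c.
Compose with the probe (u' = 0.246 in the orbiting platform frame): u_1 = (0.246 + 0.327) / (1 + 0.246·0.327) = 0.5730/1.0804 = 0.5303.
Compose with the marker (u' = 0.631 in the probe frame): u_2 = (0.631 + 0.530) / (1 + 0.631·0.530) = 1.1613/1.3346 = 0.8701.

0.870c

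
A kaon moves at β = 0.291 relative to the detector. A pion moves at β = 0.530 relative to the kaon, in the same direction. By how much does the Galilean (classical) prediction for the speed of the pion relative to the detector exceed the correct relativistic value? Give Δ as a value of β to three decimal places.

Galilean: u_cl = 0.530 + 0.291 = 0.8210.
Relativistic: u_rel = (0.530 + 0.291) / (1 + 0.530·0.291) = 0.8210/1.1542 = 0.7113.
Δ = 0.8210 − 0.7113 = 0.1097.

Δ = 0.110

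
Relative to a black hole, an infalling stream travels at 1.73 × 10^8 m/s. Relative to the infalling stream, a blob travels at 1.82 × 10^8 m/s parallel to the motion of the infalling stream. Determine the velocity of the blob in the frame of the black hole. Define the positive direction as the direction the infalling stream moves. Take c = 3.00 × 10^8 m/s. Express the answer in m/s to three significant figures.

In units of c (dividing by 3.00 × 10^8 m/s): v = 0.577, u' = 0.607.
u = (u' + v)/(1 + u'v/c²):
u = (0.607 + 0.577) / (1 + 0.607·0.577) = 1.1833/1.3498 = 0.8766
(Galilean addition would give +1.183c, exceeding c.)
Converting back: u = 0.8766 × 3.00 × 10^8 m/s.

2.63 × 10^8 m/s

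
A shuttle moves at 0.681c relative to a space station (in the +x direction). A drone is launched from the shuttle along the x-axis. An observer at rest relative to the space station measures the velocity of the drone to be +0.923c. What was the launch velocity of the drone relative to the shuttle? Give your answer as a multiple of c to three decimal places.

Invert the composition law: u' = (u − v)/(1 − uv/c²).
u' = (0.923 − 0.681) / (1 − (0.923)(0.681)) = 0.2420/0.3714 = 0.6515.

+0.652c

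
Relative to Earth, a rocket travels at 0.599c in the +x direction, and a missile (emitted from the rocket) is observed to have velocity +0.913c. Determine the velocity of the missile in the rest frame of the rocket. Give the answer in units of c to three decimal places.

+0.693c

Invert the composition law: u' = (u − v)/(1 − uv/c²).
u' = (0.913 − 0.599) / (1 − (0.913)(0.599)) = 0.3140/0.4531 = 0.6930.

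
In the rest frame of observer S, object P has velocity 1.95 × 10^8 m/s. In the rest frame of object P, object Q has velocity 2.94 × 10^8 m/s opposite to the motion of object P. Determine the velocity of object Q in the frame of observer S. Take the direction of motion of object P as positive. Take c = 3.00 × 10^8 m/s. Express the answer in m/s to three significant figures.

In units of c (dividing by 3.00 × 10^8 m/s): v = 0.650, u' = -0.980.
u = (u' + v)/(1 + u'v/c²):
u = (-0.980 + 0.650) / (1 + (-0.980)·0.650) = -0.3300/0.3630 = -0.9091
(Galilean addition would give -0.330c.)
Converting back: u = -0.9091 × 3.00 × 10^8 m/s.

-2.73 × 10^8 m/s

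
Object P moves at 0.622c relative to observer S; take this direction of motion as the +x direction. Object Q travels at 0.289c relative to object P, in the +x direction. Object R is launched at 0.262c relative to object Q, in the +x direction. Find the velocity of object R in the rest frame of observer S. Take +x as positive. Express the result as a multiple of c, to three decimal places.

0.860c

Apply u = (u' + v)/(1 + u'v/c²) successively, working outward toward observer S.
Start: velocity of object P relative to observer S = 0.6220c.
Compose with object Q (u' = 0.289 in object P frame): u_1 = (0.289 + 0.622) / (1 + 0.289·0.622) = 0.9110/1.1798 = 0.7722.
Compose with object R (u' = 0.262 in object Q frame): u_2 = (0.262 + 0.772) / (1 + 0.262·0.772) = 1.0342/1.2023 = 0.8602.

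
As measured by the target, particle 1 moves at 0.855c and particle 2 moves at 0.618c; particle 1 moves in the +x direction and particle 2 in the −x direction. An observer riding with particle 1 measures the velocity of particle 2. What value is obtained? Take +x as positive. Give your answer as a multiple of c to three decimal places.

β_A = 0.855, β_B = -0.618.
Transform to A's frame with the inverse velocity-addition law: u' = (u − v)/(1 − uv/c²), taking u = β_B and v = β_A.
u' = (-0.618 − 0.855) / (1 − (0.855)(-0.618)) = -1.4730/1.5284 = -0.9638.

-0.964c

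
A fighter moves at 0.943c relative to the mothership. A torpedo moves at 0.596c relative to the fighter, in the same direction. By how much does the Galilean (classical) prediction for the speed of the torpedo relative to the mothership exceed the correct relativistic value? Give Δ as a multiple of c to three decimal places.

Δ = 0.554c

Galilean: u_cl = 0.596 + 0.943 = 1.5390.
Relativistic: u_rel = (0.596 + 0.943) / (1 + 0.596·0.943) = 1.5390/1.5620 = 0.9853.
Δ = 1.5390 − 0.9853 = 0.5537.
(The classical prediction exceeds c; the relativistic result does not.)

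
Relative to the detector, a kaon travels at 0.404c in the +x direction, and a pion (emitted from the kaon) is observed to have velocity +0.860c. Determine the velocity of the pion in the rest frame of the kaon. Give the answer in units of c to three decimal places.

+0.699c

Invert the composition law: u' = (u − v)/(1 − uv/c²).
u' = (0.860 − 0.404) / (1 − (0.860)(0.404)) = 0.4560/0.6526 = 0.6988.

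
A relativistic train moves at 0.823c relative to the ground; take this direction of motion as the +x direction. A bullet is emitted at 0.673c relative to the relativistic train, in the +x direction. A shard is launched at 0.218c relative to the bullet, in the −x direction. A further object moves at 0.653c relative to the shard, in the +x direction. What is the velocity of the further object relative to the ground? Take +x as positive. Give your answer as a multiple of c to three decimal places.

Apply u = (u' + v)/(1 + u'v/c²) successively, working outward toward the ground.
Start: velocity of the relativistic train relative to the ground = 0.8230c.
Compose with the bullet (u' = 0.673 in the relativistic train frame): u_1 = (0.673 + 0.823) / (1 + 0.673·0.823) = 1.4960/1.5539 = 0.9628.
Compose with the shard (u' = -0.218 in the bullet frame): u_2 = (-0.218 + 0.963) / (1 + (-0.218)·0.963) = 0.7448/0.7901 = 0.9426.
Compose with the further object (u' = 0.653 in the shard frame): u_3 = (0.653 + 0.943) / (1 + 0.653·0.943) = 1.5956/1.6155 = 0.9877.

+0.988c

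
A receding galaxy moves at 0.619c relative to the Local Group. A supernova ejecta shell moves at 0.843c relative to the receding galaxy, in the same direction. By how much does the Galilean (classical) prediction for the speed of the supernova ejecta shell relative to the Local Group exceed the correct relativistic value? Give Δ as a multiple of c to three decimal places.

Δ = 0.501c

Galilean: u_cl = 0.843 + 0.619 = 1.4620.
Relativistic: u_rel = (0.843 + 0.619) / (1 + 0.843·0.619) = 1.4620/1.5218 = 0.9607.
Δ = 1.4620 − 0.9607 = 0.5013.
(The classical prediction exceeds c; the relativistic result does not.)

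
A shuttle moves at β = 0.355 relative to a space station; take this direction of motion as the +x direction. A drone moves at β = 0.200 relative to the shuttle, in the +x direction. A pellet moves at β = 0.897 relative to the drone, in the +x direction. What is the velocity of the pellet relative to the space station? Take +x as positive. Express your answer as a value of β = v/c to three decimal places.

β = 0.966

Apply u = (u' + v)/(1 + u'v/c²) successively, working outward toward the space station.
Start: velocity of the shuttle relative to the space station = 0.3550c.
Compose with the drone (u' = 0.200 in the shuttle frame): u_1 = (0.200 + 0.355) / (1 + 0.200·0.355) = 0.5550/1.0710 = 0.5182.
Compose with the pellet (u' = 0.897 in the drone frame): u_2 = (0.897 + 0.518) / (1 + 0.897·0.518) = 1.4152/1.4648 = 0.9661.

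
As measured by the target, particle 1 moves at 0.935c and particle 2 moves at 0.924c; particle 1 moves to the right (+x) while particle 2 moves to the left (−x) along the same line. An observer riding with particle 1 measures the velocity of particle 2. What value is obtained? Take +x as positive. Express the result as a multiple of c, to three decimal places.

β_A = 0.935, β_B = -0.924.
Transform to A's frame with the inverse velocity-addition law: u' = (u − v)/(1 − uv/c²), taking u = β_B and v = β_A.
u' = (-0.924 − 0.935) / (1 − (0.935)(-0.924)) = -1.8590/1.8639 = -0.9973.

-0.997c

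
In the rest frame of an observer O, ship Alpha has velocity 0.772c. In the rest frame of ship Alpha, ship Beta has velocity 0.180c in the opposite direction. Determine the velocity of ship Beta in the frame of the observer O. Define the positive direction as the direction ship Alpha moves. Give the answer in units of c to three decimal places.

+0.688c

With v = 0.772 and u' = -0.180 (in units of c),
u = (u' + v)/(1 + u'v/c²):
u = (-0.180 + 0.772) / (1 + (-0.180)·0.772) = 0.5920/0.8610 = 0.6875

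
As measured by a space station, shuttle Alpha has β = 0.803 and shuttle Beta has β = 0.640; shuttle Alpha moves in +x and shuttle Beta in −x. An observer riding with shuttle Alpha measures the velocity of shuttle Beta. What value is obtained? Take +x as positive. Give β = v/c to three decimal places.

β_A = 0.803, β_B = -0.640.
Transform to A's frame with the inverse velocity-addition law: u' = (u − v)/(1 − uv/c²), taking u = β_B and v = β_A.
u' = (-0.640 − 0.803) / (1 − (0.803)(-0.640)) = -1.4430/1.5139 = -0.9532.

β = -0.953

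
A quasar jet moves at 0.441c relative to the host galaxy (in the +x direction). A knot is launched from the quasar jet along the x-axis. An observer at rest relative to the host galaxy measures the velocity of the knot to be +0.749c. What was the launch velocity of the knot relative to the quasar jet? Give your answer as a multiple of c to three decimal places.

Invert the composition law: u' = (u − v)/(1 − uv/c²).
u' = (0.749 − 0.441) / (1 − (0.749)(0.441)) = 0.3080/0.6697 = 0.4599.

+0.460c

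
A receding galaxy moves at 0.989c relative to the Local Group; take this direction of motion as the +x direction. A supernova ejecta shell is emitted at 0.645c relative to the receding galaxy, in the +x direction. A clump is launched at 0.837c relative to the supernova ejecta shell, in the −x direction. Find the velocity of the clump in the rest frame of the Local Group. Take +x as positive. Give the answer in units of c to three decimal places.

Apply u = (u' + v)/(1 + u'v/c²) successively, working outward toward the Local Group.
Start: velocity of the receding galaxy relative to the Local Group = 0.9890c.
Compose with the supernova ejecta shell (u' = 0.645 in the receding galaxy frame): u_1 = (0.645 + 0.989) / (1 + 0.645·0.989) = 1.6340/1.6379 = 0.9976.
Compose with the clump (u' = -0.837 in the supernova ejecta shell frame): u_2 = (-0.837 + 0.998) / (1 + (-0.837)·0.998) = 0.1606/0.1650 = 0.9735.

+0.973c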